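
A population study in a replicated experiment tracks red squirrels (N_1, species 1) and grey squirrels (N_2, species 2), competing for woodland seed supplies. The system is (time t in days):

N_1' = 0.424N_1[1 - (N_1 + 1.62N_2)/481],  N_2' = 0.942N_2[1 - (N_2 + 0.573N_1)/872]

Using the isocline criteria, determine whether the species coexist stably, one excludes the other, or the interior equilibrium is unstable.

Compare the nullcline intercepts: K1/α12 = 481/1.62 = 297 < K2 = 872; K2/α21 = 872/0.573 = 1520 > K1 = 481.
Since the inequalities point opposite ways, species 2 can invade but species 1 cannot.

species 2 excludes species 1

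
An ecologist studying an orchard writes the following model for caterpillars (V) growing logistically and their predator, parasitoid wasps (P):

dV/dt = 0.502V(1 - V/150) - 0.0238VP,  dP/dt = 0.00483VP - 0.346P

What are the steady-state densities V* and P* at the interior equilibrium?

From dP/dt = 0 with P > 0: 0.00483V* = 0.346, so V* = 71.6.
Substitute into dV/dt = 0: 0.502(1 - 71.6/150) = 0.0238P*.
The bracket is 0.522, giving P* = 0.262/0.0238 = 11.

V* ≈ 71.6, P* ≈ 11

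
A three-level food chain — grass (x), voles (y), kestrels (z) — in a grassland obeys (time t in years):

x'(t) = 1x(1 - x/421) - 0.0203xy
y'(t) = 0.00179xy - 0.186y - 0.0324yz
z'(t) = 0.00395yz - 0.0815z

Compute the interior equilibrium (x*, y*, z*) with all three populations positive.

x* ≈ 245, y* ≈ 20.6, z* ≈ 7.78

From dz/dt = 0: 0.00395y* = 0.0815, so y* = 20.6.
From dx/dt = 0: 1(1 - x*/421) = 0.0203·20.6, giving x* = 421·(1 - 0.419) = 245.
From dy/dt = 0: 0.00179·245 - 0.186 = 0.0324z*, so z* = 0.252/0.0324 = 7.78.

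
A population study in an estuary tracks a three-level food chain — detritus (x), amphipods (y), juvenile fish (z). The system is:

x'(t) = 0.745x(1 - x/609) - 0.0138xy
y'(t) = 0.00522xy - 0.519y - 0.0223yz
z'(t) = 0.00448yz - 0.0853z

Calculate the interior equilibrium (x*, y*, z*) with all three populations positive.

x* ≈ 394, y* ≈ 19, z* ≈ 69

From dz/dt = 0: 0.00448y* = 0.0853, so y* = 19.
From dx/dt = 0: 0.745(1 - x*/609) = 0.0138·19, giving x* = 609·(1 - 0.353) = 394.
From dy/dt = 0: 0.00522·394 - 0.519 = 0.0223z*, so z* = 1.54/0.0223 = 69.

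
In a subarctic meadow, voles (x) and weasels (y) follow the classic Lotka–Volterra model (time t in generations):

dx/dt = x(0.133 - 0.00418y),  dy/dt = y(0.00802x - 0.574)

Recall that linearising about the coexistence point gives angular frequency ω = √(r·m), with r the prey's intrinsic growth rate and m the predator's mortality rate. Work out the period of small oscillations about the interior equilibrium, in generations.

Here r = 0.133 and m = 0.574, so r·m = 0.0763.
ω = √0.0763 = 0.276 per generation, hence T = 2π/ω ≈ 22.7 generations.

T ≈ 22.7 generations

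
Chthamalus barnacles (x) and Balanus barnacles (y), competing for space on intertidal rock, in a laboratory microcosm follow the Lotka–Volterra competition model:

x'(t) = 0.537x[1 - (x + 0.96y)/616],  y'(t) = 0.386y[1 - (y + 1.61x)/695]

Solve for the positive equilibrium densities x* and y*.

x* ≈ 93.8, y* ≈ 544

Setting both brackets to zero gives the nullclines x + 0.96y = 616 and 1.61x + y = 695.
Substituting y = 695 - 1.61x into the first: x(1 - 0.96·1.61) = 616 - 0.96·695.
So x* = -51.2/-0.546 = 93.8, and then y* = 695 - 1.61·93.8 = 544.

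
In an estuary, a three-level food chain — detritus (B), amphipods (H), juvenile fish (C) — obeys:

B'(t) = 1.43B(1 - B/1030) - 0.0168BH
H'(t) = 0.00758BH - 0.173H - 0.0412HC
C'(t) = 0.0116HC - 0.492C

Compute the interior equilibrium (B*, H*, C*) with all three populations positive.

B* ≈ 517, H* ≈ 42.4, C* ≈ 90.9

From dC/dt = 0: 0.0116H* = 0.492, so H* = 42.4.
From dB/dt = 0: 1.43(1 - B*/1030) = 0.0168·42.4, giving B* = 1030·(1 - 0.498) = 517.
From dH/dt = 0: 0.00758·517 - 0.173 = 0.0412C*, so C* = 3.74/0.0412 = 90.9.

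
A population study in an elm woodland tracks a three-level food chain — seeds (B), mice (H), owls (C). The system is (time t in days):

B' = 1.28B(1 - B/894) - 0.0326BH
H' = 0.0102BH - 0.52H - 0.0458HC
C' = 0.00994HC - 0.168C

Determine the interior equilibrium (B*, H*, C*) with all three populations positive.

B* ≈ 509, H* ≈ 16.9, C* ≈ 102

From dC/dt = 0: 0.00994H* = 0.168, so H* = 16.9.
From dB/dt = 0: 1.28(1 - B*/894) = 0.0326·16.9, giving B* = 894·(1 - 0.43) = 509.
From dH/dt = 0: 0.0102·509 - 0.52 = 0.0458C*, so C* = 4.67/0.0458 = 102.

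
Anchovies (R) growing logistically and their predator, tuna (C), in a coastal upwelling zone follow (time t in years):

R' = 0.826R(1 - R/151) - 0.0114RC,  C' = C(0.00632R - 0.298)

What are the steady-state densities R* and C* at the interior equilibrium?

From dC/dt = 0 with C > 0: 0.00632R* = 0.298, so R* = 47.2.
Substitute into dR/dt = 0: 0.826(1 - 47.2/151) = 0.0114C*.
The bracket is 0.688, giving C* = 0.568/0.0114 = 49.8.

R* ≈ 47.2, C* ≈ 49.8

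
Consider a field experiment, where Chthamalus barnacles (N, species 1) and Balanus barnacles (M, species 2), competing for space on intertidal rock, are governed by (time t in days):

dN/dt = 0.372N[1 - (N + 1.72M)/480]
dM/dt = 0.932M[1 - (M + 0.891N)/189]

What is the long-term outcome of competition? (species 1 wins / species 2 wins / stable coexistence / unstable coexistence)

Compare the nullcline intercepts: K1/α12 = 480/1.72 = 279 > K2 = 189; K2/α21 = 189/0.891 = 212 < K1 = 480.
Since the inequalities point opposite ways, species 1 can invade but species 2 cannot.

species 1 excludes species 2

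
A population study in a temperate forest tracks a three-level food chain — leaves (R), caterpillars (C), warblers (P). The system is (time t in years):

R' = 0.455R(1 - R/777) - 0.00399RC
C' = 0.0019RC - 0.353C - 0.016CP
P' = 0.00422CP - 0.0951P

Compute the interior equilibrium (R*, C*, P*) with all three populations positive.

R* ≈ 623, C* ≈ 22.5, P* ≈ 52

From dP/dt = 0: 0.00422C* = 0.0951, so C* = 22.5.
From dR/dt = 0: 0.455(1 - R*/777) = 0.00399·22.5, giving R* = 777·(1 - 0.198) = 623.
From dC/dt = 0: 0.0019·623 - 0.353 = 0.016P*, so P* = 0.832/0.016 = 52.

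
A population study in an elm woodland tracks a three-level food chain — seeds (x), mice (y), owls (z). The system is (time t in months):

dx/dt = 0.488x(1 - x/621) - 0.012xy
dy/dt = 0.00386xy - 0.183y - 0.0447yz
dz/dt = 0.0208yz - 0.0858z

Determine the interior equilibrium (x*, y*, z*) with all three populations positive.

From dz/dt = 0: 0.0208y* = 0.0858, so y* = 4.12.
From dx/dt = 0: 0.488(1 - x*/621) = 0.012·4.12, giving x* = 621·(1 - 0.101) = 558.
From dy/dt = 0: 0.00386·558 - 0.183 = 0.0447z*, so z* = 1.97/0.0447 = 44.1.

x* ≈ 558, y* ≈ 4.12, z* ≈ 44.1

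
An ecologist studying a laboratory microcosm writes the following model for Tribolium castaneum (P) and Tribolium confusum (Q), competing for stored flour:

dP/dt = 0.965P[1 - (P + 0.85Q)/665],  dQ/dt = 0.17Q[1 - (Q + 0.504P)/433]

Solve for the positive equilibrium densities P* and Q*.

Setting both brackets to zero gives the nullclines P + 0.85Q = 665 and 0.504P + Q = 433.
Substituting Q = 433 - 0.504P into the first: P(1 - 0.85·0.504) = 665 - 0.85·433.
So P* = 297/0.572 = 520, and then Q* = 433 - 0.504·520 = 171.

P* ≈ 520, Q* ≈ 171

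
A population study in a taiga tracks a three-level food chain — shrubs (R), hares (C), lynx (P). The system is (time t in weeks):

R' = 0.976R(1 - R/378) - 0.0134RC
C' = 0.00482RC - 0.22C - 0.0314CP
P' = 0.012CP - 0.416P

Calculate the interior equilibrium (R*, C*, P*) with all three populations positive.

From dP/dt = 0: 0.012C* = 0.416, so C* = 34.7.
From dR/dt = 0: 0.976(1 - R*/378) = 0.0134·34.7, giving R* = 378·(1 - 0.476) = 198.
From dC/dt = 0: 0.00482·198 - 0.22 = 0.0314P*, so P* = 0.735/0.0314 = 23.4.

R* ≈ 198, C* ≈ 34.7, P* ≈ 23.4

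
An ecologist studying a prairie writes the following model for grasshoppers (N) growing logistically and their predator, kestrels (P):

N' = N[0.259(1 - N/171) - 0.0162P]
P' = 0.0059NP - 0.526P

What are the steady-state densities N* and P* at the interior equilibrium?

N* ≈ 89.2, P* ≈ 7.65

From dP/dt = 0 with P > 0: 0.0059N* = 0.526, so N* = 89.2.
Substitute into dN/dt = 0: 0.259(1 - 89.2/171) = 0.0162P*.
The bracket is 0.479, giving P* = 0.124/0.0162 = 7.65.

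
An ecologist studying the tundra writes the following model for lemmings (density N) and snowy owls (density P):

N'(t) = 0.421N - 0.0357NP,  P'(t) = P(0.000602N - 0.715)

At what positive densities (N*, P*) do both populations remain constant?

Set dP/dt = 0 with P > 0: 0.000602N - 0.715 = 0, so N* = 0.715/0.000602 = 1190.
Set dN/dt = 0 with N > 0: 0.421 - 0.0357P = 0, so P* = 0.421/0.0357 = 11.8.

N* ≈ 1190, P* ≈ 11.8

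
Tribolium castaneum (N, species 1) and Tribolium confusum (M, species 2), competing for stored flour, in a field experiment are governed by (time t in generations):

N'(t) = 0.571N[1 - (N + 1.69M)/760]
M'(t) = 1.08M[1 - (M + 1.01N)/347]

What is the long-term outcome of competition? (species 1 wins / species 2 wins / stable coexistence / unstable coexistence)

Compare the nullcline intercepts: K1/α12 = 760/1.69 = 450 > K2 = 347; K2/α21 = 347/1.01 = 344 < K1 = 760.
Since the inequalities point opposite ways, species 1 can invade but species 2 cannot.

species 1 excludes species 2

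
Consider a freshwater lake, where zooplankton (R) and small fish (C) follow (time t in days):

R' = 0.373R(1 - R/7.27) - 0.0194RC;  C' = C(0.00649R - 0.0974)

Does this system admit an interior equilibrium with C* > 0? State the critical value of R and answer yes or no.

The predator equation gives dC/dt > 0 only when R > 0.0974/0.00649 = 15.
Without the predator, R → K = 7.27. Since 7.27 < 15, the predator cannot invade.

Threshold R = 15; K < 15, so no, the predator goes extinct.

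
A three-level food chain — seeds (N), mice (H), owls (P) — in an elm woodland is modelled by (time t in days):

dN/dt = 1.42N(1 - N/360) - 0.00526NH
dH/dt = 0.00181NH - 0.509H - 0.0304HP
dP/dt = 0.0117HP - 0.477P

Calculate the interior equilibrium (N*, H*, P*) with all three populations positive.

From dP/dt = 0: 0.0117H* = 0.477, so H* = 40.8.
From dN/dt = 0: 1.42(1 - N*/360) = 0.00526·40.8, giving N* = 360·(1 - 0.151) = 306.
From dH/dt = 0: 0.00181·306 - 0.509 = 0.0304P*, so P* = 0.0442/0.0304 = 1.45.

N* ≈ 306, H* ≈ 40.8, P* ≈ 1.45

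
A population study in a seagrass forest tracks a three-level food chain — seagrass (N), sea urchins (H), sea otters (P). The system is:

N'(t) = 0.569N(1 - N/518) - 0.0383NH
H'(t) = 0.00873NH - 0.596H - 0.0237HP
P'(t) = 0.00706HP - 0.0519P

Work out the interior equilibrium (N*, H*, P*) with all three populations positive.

N* ≈ 262, H* ≈ 7.35, P* ≈ 71.2

From dP/dt = 0: 0.00706H* = 0.0519, so H* = 7.35.
From dN/dt = 0: 0.569(1 - N*/518) = 0.0383·7.35, giving N* = 518·(1 - 0.495) = 262.
From dH/dt = 0: 0.00873·262 - 0.596 = 0.0237P*, so P* = 1.69/0.0237 = 71.2.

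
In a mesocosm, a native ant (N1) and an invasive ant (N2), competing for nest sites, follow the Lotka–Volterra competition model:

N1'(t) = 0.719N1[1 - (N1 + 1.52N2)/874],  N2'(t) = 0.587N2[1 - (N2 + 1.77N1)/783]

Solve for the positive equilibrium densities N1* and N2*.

Setting both brackets to zero gives the nullclines N1 + 1.52N2 = 874 and 1.77N1 + N2 = 783.
Substituting N2 = 783 - 1.77N1 into the first: N1(1 - 1.52·1.77) = 874 - 1.52·783.
So N1* = -316/-1.69 = 187, and then N2* = 783 - 1.77·187 = 452.

N1* ≈ 187, N2* ≈ 452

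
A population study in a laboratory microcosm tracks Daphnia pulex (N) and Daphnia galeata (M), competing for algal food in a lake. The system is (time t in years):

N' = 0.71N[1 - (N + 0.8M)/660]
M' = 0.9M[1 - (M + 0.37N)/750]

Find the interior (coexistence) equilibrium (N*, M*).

Setting both brackets to zero gives the nullclines N + 0.8M = 660 and 0.37N + M = 750.
Substituting M = 750 - 0.37N into the first: N(1 - 0.8·0.37) = 660 - 0.8·750.
So N* = 60/0.704 = 85.2, and then M* = 750 - 0.37·85.2 = 718.

N* ≈ 85.2, M* ≈ 718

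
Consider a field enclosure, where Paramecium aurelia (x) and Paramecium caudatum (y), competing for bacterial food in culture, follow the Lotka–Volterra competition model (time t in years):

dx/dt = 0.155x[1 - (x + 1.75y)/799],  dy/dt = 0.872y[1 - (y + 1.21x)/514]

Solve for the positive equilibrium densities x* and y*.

Setting both brackets to zero gives the nullclines x + 1.75y = 799 and 1.21x + y = 514.
Substituting y = 514 - 1.21x into the first: x(1 - 1.75·1.21) = 799 - 1.75·514.
So x* = -100/-1.12 = 89.9, and then y* = 514 - 1.21·89.9 = 405.

x* ≈ 89.9, y* ≈ 405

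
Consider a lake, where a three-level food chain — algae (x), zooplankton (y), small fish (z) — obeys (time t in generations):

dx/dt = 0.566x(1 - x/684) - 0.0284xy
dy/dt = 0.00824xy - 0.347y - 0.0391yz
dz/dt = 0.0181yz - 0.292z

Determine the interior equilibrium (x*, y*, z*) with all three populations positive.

x* ≈ 130, y* ≈ 16.1, z* ≈ 18.6

From dz/dt = 0: 0.0181y* = 0.292, so y* = 16.1.
From dx/dt = 0: 0.566(1 - x*/684) = 0.0284·16.1, giving x* = 684·(1 - 0.809) = 130.
From dy/dt = 0: 0.00824·130 - 0.347 = 0.0391z*, so z* = 0.727/0.0391 = 18.6.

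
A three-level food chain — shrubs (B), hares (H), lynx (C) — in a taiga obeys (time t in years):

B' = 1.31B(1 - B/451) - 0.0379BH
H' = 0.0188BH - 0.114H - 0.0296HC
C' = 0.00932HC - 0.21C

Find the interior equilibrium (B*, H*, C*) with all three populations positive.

From dC/dt = 0: 0.00932H* = 0.21, so H* = 22.5.
From dB/dt = 0: 1.31(1 - B*/451) = 0.0379·22.5, giving B* = 451·(1 - 0.652) = 157.
From dH/dt = 0: 0.0188·157 - 0.114 = 0.0296C*, so C* = 2.84/0.0296 = 95.9.

B* ≈ 157, H* ≈ 22.5, C* ≈ 95.9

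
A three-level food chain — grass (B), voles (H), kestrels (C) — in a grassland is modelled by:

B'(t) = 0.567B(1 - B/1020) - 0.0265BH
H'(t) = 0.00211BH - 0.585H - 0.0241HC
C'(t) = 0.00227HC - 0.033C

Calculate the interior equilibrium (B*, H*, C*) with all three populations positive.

From dC/dt = 0: 0.00227H* = 0.033, so H* = 14.5.
From dB/dt = 0: 0.567(1 - B*/1020) = 0.0265·14.5, giving B* = 1020·(1 - 0.679) = 327.
From dH/dt = 0: 0.00211·327 - 0.585 = 0.0241C*, so C* = 0.105/0.0241 = 4.35.

B* ≈ 327, H* ≈ 14.5, C* ≈ 4.35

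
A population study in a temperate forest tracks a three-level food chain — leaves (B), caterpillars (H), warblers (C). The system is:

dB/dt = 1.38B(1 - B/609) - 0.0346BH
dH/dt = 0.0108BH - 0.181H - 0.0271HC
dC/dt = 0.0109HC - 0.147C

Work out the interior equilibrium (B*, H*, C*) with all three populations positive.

From dC/dt = 0: 0.0109H* = 0.147, so H* = 13.5.
From dB/dt = 0: 1.38(1 - B*/609) = 0.0346·13.5, giving B* = 609·(1 - 0.338) = 403.
From dH/dt = 0: 0.0108·403 - 0.181 = 0.0271C*, so C* = 4.17/0.0271 = 154.

B* ≈ 403, H* ≈ 13.5, C* ≈ 154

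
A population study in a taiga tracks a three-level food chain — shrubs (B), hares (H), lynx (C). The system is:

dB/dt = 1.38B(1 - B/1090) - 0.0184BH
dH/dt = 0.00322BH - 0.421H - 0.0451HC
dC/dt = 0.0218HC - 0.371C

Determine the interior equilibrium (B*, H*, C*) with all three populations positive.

From dC/dt = 0: 0.0218H* = 0.371, so H* = 17.
From dB/dt = 0: 1.38(1 - B*/1090) = 0.0184·17, giving B* = 1090·(1 - 0.227) = 843.
From dH/dt = 0: 0.00322·843 - 0.421 = 0.0451C*, so C* = 2.29/0.0451 = 50.8.

B* ≈ 843, H* ≈ 17, C* ≈ 50.8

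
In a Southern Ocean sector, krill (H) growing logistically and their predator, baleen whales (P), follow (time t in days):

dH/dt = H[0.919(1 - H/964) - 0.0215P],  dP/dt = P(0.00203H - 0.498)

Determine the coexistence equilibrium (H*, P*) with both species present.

H* ≈ 245, P* ≈ 31.9

From dP/dt = 0 with P > 0: 0.00203H* = 0.498, so H* = 245.
Substitute into dH/dt = 0: 0.919(1 - 245/964) = 0.0215P*.
The bracket is 0.746, giving P* = 0.685/0.0215 = 31.9.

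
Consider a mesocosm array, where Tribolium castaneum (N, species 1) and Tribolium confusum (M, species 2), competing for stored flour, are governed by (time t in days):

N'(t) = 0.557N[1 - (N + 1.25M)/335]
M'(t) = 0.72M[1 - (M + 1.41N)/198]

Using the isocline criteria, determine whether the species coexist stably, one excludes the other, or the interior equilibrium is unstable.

species 1 excludes species 2

Compare the nullcline intercepts: K1/α12 = 335/1.25 = 268 > K2 = 198; K2/α21 = 198/1.41 = 140 < K1 = 335.
Since the inequalities point opposite ways, species 1 can invade but species 2 cannot.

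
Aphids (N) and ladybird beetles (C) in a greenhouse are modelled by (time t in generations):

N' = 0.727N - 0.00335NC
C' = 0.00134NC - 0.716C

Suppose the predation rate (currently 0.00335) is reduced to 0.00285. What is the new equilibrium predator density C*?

C* ≈ 255

At the interior fixed point, setting dN/dt = 0 with N > 0 fixes C* = (prey growth rate)/(NC coefficient) — independent of the other coefficients.
With the change, C* = 0.727/0.00285 = 255; it rises from 217.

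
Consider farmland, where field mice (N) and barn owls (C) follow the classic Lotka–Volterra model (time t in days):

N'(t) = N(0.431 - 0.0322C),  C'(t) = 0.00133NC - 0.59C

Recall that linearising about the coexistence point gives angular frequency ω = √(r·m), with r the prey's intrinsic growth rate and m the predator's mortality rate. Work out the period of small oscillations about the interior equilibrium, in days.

T ≈ 12.5 days

Here r = 0.431 and m = 0.59, so r·m = 0.254.
ω = √0.254 = 0.504 per day, hence T = 2π/ω ≈ 12.5 days.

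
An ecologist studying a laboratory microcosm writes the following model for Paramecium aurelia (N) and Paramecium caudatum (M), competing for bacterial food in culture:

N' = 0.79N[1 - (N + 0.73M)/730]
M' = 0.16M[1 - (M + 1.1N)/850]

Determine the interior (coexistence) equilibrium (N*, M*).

N* ≈ 556, M* ≈ 239

Setting both brackets to zero gives the nullclines N + 0.73M = 730 and 1.1N + M = 850.
Substituting M = 850 - 1.1N into the first: N(1 - 0.73·1.1) = 730 - 0.73·850.
So N* = 110/0.197 = 556, and then M* = 850 - 1.1·556 = 239.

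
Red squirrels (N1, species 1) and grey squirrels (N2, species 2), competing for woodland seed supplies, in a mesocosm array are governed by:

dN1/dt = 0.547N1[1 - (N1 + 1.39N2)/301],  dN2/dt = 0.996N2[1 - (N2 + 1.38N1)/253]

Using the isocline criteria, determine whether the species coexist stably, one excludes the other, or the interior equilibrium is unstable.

Compare the nullcline intercepts: K1/α12 = 301/1.39 = 217 < K2 = 253; K2/α21 = 253/1.38 = 183 < K1 = 301.
Since both are reversed, neither can invade when rare; the interior point is a saddle.

unstable coexistence (outcome depends on initial conditions)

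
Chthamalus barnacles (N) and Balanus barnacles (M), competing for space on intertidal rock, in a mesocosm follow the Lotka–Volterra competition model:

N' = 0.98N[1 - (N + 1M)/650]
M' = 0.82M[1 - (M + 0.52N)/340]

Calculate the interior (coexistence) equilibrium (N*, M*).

N* ≈ 646, M* ≈ 4.17

Setting both brackets to zero gives the nullclines N + 1M = 650 and 0.52N + M = 340.
Substituting M = 340 - 0.52N into the first: N(1 - 1·0.52) = 650 - 1·340.
So N* = 310/0.48 = 646, and then M* = 340 - 0.52·646 = 4.17.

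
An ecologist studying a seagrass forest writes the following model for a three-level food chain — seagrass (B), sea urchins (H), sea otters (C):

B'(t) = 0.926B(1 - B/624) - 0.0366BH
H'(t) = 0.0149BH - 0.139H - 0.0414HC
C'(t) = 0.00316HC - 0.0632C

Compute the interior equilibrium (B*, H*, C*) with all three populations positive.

From dC/dt = 0: 0.00316H* = 0.0632, so H* = 20.
From dB/dt = 0: 0.926(1 - B*/624) = 0.0366·20, giving B* = 624·(1 - 0.79) = 131.
From dH/dt = 0: 0.0149·131 - 0.139 = 0.0414C*, so C* = 1.81/0.0414 = 43.7.

B* ≈ 131, H* ≈ 20, C* ≈ 43.7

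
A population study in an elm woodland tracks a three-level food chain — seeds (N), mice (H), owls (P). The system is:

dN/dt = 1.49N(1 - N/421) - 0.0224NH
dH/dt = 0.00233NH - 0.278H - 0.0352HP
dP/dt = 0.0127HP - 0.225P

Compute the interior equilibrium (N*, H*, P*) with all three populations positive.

From dP/dt = 0: 0.0127H* = 0.225, so H* = 17.7.
From dN/dt = 0: 1.49(1 - N*/421) = 0.0224·17.7, giving N* = 421·(1 - 0.266) = 309.
From dH/dt = 0: 0.00233·309 - 0.278 = 0.0352P*, so P* = 0.442/0.0352 = 12.5.

N* ≈ 309, H* ≈ 17.7, P* ≈ 12.5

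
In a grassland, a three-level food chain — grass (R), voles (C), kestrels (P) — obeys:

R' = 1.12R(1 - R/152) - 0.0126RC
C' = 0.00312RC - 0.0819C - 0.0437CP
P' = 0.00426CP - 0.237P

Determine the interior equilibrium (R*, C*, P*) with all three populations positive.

From dP/dt = 0: 0.00426C* = 0.237, so C* = 55.6.
From dR/dt = 0: 1.12(1 - R*/152) = 0.0126·55.6, giving R* = 152·(1 - 0.626) = 56.9.
From dC/dt = 0: 0.00312·56.9 - 0.0819 = 0.0437P*, so P* = 0.0955/0.0437 = 2.19.

R* ≈ 56.9, C* ≈ 55.6, P* ≈ 2.19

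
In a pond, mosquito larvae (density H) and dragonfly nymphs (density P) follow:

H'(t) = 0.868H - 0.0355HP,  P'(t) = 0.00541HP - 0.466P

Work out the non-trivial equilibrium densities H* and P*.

Set dP/dt = 0 with P > 0: 0.00541H - 0.466 = 0, so H* = 0.466/0.00541 = 86.1.
Set dH/dt = 0 with H > 0: 0.868 - 0.0355P = 0, so P* = 0.868/0.0355 = 24.5.

H* ≈ 86.1, P* ≈ 24.5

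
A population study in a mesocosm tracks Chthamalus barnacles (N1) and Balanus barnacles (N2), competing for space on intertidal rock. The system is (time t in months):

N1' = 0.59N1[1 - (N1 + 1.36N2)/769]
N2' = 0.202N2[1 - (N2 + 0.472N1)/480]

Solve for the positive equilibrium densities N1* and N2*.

N1* ≈ 325, N2* ≈ 327

Setting both brackets to zero gives the nullclines N1 + 1.36N2 = 769 and 0.472N1 + N2 = 480.
Substituting N2 = 480 - 0.472N1 into the first: N1(1 - 1.36·0.472) = 769 - 1.36·480.
So N1* = 116/0.358 = 325, and then N2* = 480 - 0.472·325 = 327.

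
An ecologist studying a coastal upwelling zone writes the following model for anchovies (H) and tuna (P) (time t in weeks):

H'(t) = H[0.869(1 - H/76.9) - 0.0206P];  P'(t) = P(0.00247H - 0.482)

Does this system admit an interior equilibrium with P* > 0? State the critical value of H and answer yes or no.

Threshold H = 195; K < 195, so no, the predator goes extinct.

The predator equation gives dP/dt > 0 only when H > 0.482/0.00247 = 195.
Without the predator, H → K = 76.9. Since 76.9 < 195, the predator cannot invade.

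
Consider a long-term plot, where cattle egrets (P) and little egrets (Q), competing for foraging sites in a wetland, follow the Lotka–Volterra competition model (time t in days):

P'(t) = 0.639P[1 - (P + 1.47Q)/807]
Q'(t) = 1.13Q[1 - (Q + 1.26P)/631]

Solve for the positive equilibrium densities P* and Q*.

Setting both brackets to zero gives the nullclines P + 1.47Q = 807 and 1.26P + Q = 631.
Substituting Q = 631 - 1.26P into the first: P(1 - 1.47·1.26) = 807 - 1.47·631.
So P* = -121/-0.852 = 141, and then Q* = 631 - 1.26·141 = 453.

P* ≈ 141, Q* ≈ 453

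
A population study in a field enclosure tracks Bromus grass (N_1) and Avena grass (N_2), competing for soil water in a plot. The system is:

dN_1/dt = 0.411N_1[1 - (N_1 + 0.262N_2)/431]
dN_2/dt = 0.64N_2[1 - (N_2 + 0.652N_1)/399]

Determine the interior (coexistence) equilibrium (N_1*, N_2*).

Setting both brackets to zero gives the nullclines N_1 + 0.262N_2 = 431 and 0.652N_1 + N_2 = 399.
Substituting N_2 = 399 - 0.652N_1 into the first: N_1(1 - 0.262·0.652) = 431 - 0.262·399.
So N_1* = 326/0.829 = 394, and then N_2* = 399 - 0.652·394 = 142.

N_1* ≈ 394, N_2* ≈ 142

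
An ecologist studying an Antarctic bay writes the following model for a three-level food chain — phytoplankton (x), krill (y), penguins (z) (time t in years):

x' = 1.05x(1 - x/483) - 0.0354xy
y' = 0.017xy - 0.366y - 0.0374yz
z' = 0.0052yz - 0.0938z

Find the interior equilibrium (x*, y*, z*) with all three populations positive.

From dz/dt = 0: 0.0052y* = 0.0938, so y* = 18.
From dx/dt = 0: 1.05(1 - x*/483) = 0.0354·18, giving x* = 483·(1 - 0.608) = 189.
From dy/dt = 0: 0.017·189 - 0.366 = 0.0374z*, so z* = 2.85/0.0374 = 76.2.

x* ≈ 189, y* ≈ 18, z* ≈ 76.2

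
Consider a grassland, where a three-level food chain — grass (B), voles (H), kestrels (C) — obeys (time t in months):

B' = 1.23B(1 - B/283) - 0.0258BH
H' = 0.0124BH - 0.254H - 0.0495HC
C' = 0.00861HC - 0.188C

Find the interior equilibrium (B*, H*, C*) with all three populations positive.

B* ≈ 153, H* ≈ 21.8, C* ≈ 33.3

From dC/dt = 0: 0.00861H* = 0.188, so H* = 21.8.
From dB/dt = 0: 1.23(1 - B*/283) = 0.0258·21.8, giving B* = 283·(1 - 0.458) = 153.
From dH/dt = 0: 0.0124·153 - 0.254 = 0.0495C*, so C* = 1.65/0.0495 = 33.3.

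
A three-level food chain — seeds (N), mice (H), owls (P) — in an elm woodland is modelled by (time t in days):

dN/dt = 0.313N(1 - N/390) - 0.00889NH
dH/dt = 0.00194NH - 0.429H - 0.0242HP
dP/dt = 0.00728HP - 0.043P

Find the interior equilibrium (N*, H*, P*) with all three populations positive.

From dP/dt = 0: 0.00728H* = 0.043, so H* = 5.91.
From dN/dt = 0: 0.313(1 - N*/390) = 0.00889·5.91, giving N* = 390·(1 - 0.168) = 325.
From dH/dt = 0: 0.00194·325 - 0.429 = 0.0242P*, so P* = 0.201/0.0242 = 8.29.

N* ≈ 325, H* ≈ 5.91, P* ≈ 8.29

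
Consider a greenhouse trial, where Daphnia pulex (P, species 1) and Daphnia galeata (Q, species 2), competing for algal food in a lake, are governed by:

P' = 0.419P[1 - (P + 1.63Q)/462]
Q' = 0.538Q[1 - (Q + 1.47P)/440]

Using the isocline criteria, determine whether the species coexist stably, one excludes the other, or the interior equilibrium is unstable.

Compare the nullcline intercepts: K1/α12 = 462/1.63 = 283 < K2 = 440; K2/α21 = 440/1.47 = 299 < K1 = 462.
Since both are reversed, neither can invade when rare; the interior point is a saddle.

unstable coexistence (outcome depends on initial conditions)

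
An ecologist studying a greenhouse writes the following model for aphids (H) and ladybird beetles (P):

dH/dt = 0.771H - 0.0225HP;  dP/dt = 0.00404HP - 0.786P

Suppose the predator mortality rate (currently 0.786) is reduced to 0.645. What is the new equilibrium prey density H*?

H* ≈ 160

At the interior fixed point, setting dP/dt = 0 with P > 0 fixes H* = (predator death rate)/(HP coefficient) — independent of the other coefficients.
With the change, H* = 0.645/0.00404 = 160; it falls from 195.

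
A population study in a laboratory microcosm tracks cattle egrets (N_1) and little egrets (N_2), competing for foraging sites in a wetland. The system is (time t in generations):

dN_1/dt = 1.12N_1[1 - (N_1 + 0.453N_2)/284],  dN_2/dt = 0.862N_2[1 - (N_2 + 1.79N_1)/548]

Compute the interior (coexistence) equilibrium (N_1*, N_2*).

Setting both brackets to zero gives the nullclines N_1 + 0.453N_2 = 284 and 1.79N_1 + N_2 = 548.
Substituting N_2 = 548 - 1.79N_1 into the first: N_1(1 - 0.453·1.79) = 284 - 0.453·548.
So N_1* = 35.8/0.189 = 189, and then N_2* = 548 - 1.79·189 = 210.

N_1* ≈ 189, N_2* ≈ 210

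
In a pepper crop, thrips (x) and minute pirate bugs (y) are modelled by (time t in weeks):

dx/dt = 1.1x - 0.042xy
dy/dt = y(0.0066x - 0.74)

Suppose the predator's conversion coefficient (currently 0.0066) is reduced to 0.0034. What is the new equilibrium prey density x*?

x* ≈ 218

At the interior fixed point, setting dy/dt = 0 with y > 0 fixes x* = (predator death rate)/(xy coefficient) — independent of the other coefficients.
With the change, x* = 0.74/0.0034 = 218; it rises from 112.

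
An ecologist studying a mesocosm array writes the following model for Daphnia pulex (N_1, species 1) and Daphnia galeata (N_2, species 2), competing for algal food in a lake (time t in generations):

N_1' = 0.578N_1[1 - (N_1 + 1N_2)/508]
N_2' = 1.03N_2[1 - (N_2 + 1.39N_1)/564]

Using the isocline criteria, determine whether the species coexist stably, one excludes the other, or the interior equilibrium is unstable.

Compare the nullcline intercepts: K1/α12 = 508/1 = 508 < K2 = 564; K2/α21 = 564/1.39 = 406 < K1 = 508.
Since both are reversed, neither can invade when rare; the interior point is a saddle.

unstable coexistence (outcome depends on initial conditions)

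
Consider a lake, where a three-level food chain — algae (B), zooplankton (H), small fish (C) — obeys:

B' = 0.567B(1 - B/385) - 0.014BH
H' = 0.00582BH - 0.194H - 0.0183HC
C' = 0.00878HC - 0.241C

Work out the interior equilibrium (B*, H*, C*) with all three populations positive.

From dC/dt = 0: 0.00878H* = 0.241, so H* = 27.4.
From dB/dt = 0: 0.567(1 - B*/385) = 0.014·27.4, giving B* = 385·(1 - 0.678) = 124.
From dH/dt = 0: 0.00582·124 - 0.194 = 0.0183C*, so C* = 0.528/0.0183 = 28.9.

B* ≈ 124, H* ≈ 27.4, C* ≈ 28.9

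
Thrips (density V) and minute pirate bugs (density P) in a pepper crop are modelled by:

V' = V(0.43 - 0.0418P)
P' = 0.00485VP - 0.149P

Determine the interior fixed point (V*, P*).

V* ≈ 30.7, P* ≈ 10.3

Set dP/dt = 0 with P > 0: 0.00485V - 0.149 = 0, so V* = 0.149/0.00485 = 30.7.
Set dV/dt = 0 with V > 0: 0.43 - 0.0418P = 0, so P* = 0.43/0.0418 = 10.3.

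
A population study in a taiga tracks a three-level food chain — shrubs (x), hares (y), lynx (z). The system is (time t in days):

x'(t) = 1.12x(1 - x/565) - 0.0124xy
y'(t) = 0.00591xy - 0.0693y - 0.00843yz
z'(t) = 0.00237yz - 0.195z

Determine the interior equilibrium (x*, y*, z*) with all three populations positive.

x* ≈ 50.3, y* ≈ 82.3, z* ≈ 27.1

From dz/dt = 0: 0.00237y* = 0.195, so y* = 82.3.
From dx/dt = 0: 1.12(1 - x*/565) = 0.0124·82.3, giving x* = 565·(1 - 0.911) = 50.3.
From dy/dt = 0: 0.00591·50.3 - 0.0693 = 0.00843z*, so z* = 0.228/0.00843 = 27.1.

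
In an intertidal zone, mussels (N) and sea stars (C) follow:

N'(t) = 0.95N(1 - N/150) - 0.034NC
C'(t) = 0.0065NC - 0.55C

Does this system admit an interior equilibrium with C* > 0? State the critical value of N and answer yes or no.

Threshold N = 84.6; K > 84.6, so yes, the predator persists.

The predator equation gives dC/dt > 0 only when N > 0.55/0.0065 = 84.6.
Without the predator, N → K = 150. Since 150 > 84.6, the predator can invade and persist.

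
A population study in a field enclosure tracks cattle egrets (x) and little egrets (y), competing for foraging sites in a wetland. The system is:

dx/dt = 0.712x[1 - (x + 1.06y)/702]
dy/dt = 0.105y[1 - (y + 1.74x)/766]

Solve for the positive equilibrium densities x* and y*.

Setting both brackets to zero gives the nullclines x + 1.06y = 702 and 1.74x + y = 766.
Substituting y = 766 - 1.74x into the first: x(1 - 1.06·1.74) = 702 - 1.06·766.
So x* = -110/-0.844 = 130, and then y* = 766 - 1.74·130 = 539.

x* ≈ 130, y* ≈ 539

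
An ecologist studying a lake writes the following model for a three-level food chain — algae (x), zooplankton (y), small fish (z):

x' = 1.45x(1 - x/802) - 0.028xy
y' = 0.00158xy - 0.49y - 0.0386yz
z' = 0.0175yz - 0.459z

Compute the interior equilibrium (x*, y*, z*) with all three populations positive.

From dz/dt = 0: 0.0175y* = 0.459, so y* = 26.2.
From dx/dt = 0: 1.45(1 - x*/802) = 0.028·26.2, giving x* = 802·(1 - 0.506) = 396.
From dy/dt = 0: 0.00158·396 - 0.49 = 0.0386z*, so z* = 0.135/0.0386 = 3.51.

x* ≈ 396, y* ≈ 26.2, z* ≈ 3.51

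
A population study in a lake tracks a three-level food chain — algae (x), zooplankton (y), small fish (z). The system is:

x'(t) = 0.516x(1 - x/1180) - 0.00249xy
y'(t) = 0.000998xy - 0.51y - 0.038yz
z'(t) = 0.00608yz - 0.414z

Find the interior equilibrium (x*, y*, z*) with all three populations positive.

From dz/dt = 0: 0.00608y* = 0.414, so y* = 68.1.
From dx/dt = 0: 0.516(1 - x*/1180) = 0.00249·68.1, giving x* = 1180·(1 - 0.329) = 792.
From dy/dt = 0: 0.000998·792 - 0.51 = 0.038z*, so z* = 0.281/0.038 = 7.39.

x* ≈ 792, y* ≈ 68.1, z* ≈ 7.39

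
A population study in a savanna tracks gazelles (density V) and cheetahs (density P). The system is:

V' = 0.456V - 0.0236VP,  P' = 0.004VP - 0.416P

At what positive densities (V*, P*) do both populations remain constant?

V* ≈ 104, P* ≈ 19.3

Set dP/dt = 0 with P > 0: 0.004V - 0.416 = 0, so V* = 0.416/0.004 = 104.
Set dV/dt = 0 with V > 0: 0.456 - 0.0236P = 0, so P* = 0.456/0.0236 = 19.3.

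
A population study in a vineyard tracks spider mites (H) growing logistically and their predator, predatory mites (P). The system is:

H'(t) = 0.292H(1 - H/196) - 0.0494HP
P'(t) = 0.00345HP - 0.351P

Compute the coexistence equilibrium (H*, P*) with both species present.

From dP/dt = 0 with P > 0: 0.00345H* = 0.351, so H* = 102.
Substitute into dH/dt = 0: 0.292(1 - 102/196) = 0.0494P*.
The bracket is 0.481, giving P* = 0.14/0.0494 = 2.84.

H* ≈ 102, P* ≈ 2.84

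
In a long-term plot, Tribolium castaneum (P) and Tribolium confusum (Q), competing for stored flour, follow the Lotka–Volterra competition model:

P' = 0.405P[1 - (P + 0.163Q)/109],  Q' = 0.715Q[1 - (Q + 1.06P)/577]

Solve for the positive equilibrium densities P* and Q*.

Setting both brackets to zero gives the nullclines P + 0.163Q = 109 and 1.06P + Q = 577.
Substituting Q = 577 - 1.06P into the first: P(1 - 0.163·1.06) = 109 - 0.163·577.
So P* = 14.9/0.827 = 18.1, and then Q* = 577 - 1.06·18.1 = 558.

P* ≈ 18.1, Q* ≈ 558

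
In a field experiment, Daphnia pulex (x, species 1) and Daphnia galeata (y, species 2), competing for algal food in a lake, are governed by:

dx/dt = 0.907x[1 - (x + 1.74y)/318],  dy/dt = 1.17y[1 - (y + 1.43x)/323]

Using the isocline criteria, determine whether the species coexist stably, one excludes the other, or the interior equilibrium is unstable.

Compare the nullcline intercepts: K1/α12 = 318/1.74 = 183 < K2 = 323; K2/α21 = 323/1.43 = 226 < K1 = 318.
Since both are reversed, neither can invade when rare; the interior point is a saddle.

unstable coexistence (outcome depends on initial conditions)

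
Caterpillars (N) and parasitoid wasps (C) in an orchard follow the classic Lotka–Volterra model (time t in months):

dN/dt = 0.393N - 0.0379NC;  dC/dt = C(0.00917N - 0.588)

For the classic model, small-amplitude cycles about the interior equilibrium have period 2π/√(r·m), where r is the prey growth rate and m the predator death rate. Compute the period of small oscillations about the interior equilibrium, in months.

Here r = 0.393 and m = 0.588, so r·m = 0.231.
ω = √0.231 = 0.481 per month, hence T = 2π/ω ≈ 13.1 months.

T ≈ 13.1 months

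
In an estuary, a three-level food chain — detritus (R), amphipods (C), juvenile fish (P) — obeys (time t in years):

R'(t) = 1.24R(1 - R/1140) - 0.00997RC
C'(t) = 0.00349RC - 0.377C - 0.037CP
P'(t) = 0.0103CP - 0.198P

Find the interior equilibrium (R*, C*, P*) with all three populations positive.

R* ≈ 964, C* ≈ 19.2, P* ≈ 80.7

From dP/dt = 0: 0.0103C* = 0.198, so C* = 19.2.
From dR/dt = 0: 1.24(1 - R*/1140) = 0.00997·19.2, giving R* = 1140·(1 - 0.155) = 964.
From dC/dt = 0: 0.00349·964 - 0.377 = 0.037P*, so P* = 2.99/0.037 = 80.7.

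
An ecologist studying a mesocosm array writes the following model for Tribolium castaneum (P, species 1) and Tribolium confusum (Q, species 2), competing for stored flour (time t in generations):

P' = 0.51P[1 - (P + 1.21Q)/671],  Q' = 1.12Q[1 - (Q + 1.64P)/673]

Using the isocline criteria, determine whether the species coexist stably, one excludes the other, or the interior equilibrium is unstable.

Compare the nullcline intercepts: K1/α12 = 671/1.21 = 555 < K2 = 673; K2/α21 = 673/1.64 = 410 < K1 = 671.
Since both are reversed, neither can invade when rare; the interior point is a saddle.

unstable coexistence (outcome depends on initial conditions)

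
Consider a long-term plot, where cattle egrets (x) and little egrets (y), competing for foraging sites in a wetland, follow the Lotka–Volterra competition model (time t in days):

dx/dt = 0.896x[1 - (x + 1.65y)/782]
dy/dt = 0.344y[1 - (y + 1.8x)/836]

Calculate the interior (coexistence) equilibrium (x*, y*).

x* ≈ 303, y* ≈ 290

Setting both brackets to zero gives the nullclines x + 1.65y = 782 and 1.8x + y = 836.
Substituting y = 836 - 1.8x into the first: x(1 - 1.65·1.8) = 782 - 1.65·836.
So x* = -597/-1.97 = 303, and then y* = 836 - 1.8·303 = 290.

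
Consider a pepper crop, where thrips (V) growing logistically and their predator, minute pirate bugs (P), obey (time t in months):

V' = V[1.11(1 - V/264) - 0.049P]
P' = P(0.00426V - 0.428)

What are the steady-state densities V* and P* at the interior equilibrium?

V* ≈ 100, P* ≈ 14

From dP/dt = 0 with P > 0: 0.00426V* = 0.428, so V* = 100.
Substitute into dV/dt = 0: 1.11(1 - 100/264) = 0.049P*.
The bracket is 0.619, giving P* = 0.688/0.049 = 14.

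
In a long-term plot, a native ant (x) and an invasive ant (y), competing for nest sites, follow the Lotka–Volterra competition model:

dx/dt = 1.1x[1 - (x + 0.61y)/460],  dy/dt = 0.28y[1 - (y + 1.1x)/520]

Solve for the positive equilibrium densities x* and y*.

x* ≈ 434, y* ≈ 42.6

Setting both brackets to zero gives the nullclines x + 0.61y = 460 and 1.1x + y = 520.
Substituting y = 520 - 1.1x into the first: x(1 - 0.61·1.1) = 460 - 0.61·520.
So x* = 143/0.329 = 434, and then y* = 520 - 1.1·434 = 42.6.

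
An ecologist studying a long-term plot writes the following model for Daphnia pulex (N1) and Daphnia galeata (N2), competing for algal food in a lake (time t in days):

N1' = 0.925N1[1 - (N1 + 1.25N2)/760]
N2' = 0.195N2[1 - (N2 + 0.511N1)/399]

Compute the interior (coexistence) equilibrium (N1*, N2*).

Setting both brackets to zero gives the nullclines N1 + 1.25N2 = 760 and 0.511N1 + N2 = 399.
Substituting N2 = 399 - 0.511N1 into the first: N1(1 - 1.25·0.511) = 760 - 1.25·399.
So N1* = 261/0.361 = 723, and then N2* = 399 - 0.511·723 = 29.5.

N1* ≈ 723, N2* ≈ 29.5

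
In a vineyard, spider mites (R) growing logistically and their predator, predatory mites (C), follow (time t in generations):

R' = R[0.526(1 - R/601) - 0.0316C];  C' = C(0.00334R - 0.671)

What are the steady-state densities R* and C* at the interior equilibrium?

R* ≈ 201, C* ≈ 11.1

From dC/dt = 0 with C > 0: 0.00334R* = 0.671, so R* = 201.
Substitute into dR/dt = 0: 0.526(1 - 201/601) = 0.0316C*.
The bracket is 0.666, giving C* = 0.35/0.0316 = 11.1.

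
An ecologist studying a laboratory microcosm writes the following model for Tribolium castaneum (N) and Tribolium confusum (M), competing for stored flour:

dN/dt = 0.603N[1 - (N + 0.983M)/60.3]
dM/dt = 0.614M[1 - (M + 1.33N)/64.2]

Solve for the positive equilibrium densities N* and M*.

N* ≈ 9.14, M* ≈ 52

Setting both brackets to zero gives the nullclines N + 0.983M = 60.3 and 1.33N + M = 64.2.
Substituting M = 64.2 - 1.33N into the first: N(1 - 0.983·1.33) = 60.3 - 0.983·64.2.
So N* = -2.81/-0.307 = 9.14, and then M* = 64.2 - 1.33·9.14 = 52.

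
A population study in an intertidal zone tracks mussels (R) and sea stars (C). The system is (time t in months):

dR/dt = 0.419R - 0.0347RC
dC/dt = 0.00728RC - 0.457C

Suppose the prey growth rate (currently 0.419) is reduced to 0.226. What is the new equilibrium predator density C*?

C* ≈ 6.51

At the interior fixed point, setting dR/dt = 0 with R > 0 fixes C* = (prey growth rate)/(RC coefficient) — independent of the other coefficients.
With the change, C* = 0.226/0.0347 = 6.51; it falls from 12.1.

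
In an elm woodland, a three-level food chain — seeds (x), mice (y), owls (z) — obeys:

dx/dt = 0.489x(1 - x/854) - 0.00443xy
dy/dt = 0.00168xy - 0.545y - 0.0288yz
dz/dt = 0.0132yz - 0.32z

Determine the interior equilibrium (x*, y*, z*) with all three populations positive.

From dz/dt = 0: 0.0132y* = 0.32, so y* = 24.2.
From dx/dt = 0: 0.489(1 - x*/854) = 0.00443·24.2, giving x* = 854·(1 - 0.22) = 666.
From dy/dt = 0: 0.00168·666 - 0.545 = 0.0288z*, so z* = 0.575/0.0288 = 20.

x* ≈ 666, y* ≈ 24.2, z* ≈ 20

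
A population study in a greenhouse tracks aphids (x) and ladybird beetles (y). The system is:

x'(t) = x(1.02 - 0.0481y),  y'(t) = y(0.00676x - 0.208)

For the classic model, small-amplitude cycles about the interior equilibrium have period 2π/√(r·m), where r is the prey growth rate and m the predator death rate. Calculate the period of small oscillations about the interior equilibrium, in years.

Here r = 1.02 and m = 0.208, so r·m = 0.212.
ω = √0.212 = 0.461 per year, hence T = 2π/ω ≈ 13.6 years.

T ≈ 13.6 years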